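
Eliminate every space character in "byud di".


Input string: 'byud di'
Operation: remove all spaces
Words: 'byud', 'di'
Join without spaces: byuddi


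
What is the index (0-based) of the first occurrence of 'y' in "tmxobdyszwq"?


Input string: 'tmxobdyszwq'
Target: 'y'
Scanning left to right: s[0]='t', s[1]='m', s[2]='x', s[3]='o', s[4]='b', s[5]='d', s[6]='y'
First match at index: 6


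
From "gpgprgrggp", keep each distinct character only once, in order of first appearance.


Input: 'gpgprgrggp'
Operation: keep first occurrence of each character
Scan: s[0]='g' new -> keep; s[1]='p' new -> keep; s[2]='g' seen -> skip; s[3]='p' seen -> skip; s[4]='r' new -> keep; s[5]='g' seen -> skip; s[6]='r' seen -> skip; s[7]='g' seen -> skip; s[8]='g' seen -> skip; s[9]='p' seen -> skip
Result: gpr


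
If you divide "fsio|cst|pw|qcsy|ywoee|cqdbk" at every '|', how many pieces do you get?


Input string: 'fsio|cst|pw|qcsy|ywoee|cqdbk'
Delimiter: '|'
Split result: 'fsio', 'cst', 'pw', 'qcsy', 'ywoee', 'cqdbk'
Number of parts: 6


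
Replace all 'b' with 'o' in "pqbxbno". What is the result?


Input string: 'pqbxbno'
Operation: replace 'b' with 'o'
Positions of 'b': 2, 4
After replacement: pqoxono


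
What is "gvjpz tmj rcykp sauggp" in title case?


Input string: 'gvjpz tmj rcykp sauggp'
Operation: capitalize first letter of each word
Word transformations: 'gvjpz'->'Gvjpz', 'tmj'->'Tmj', 'rcykp'->'Rcykp', 'sauggp'->'Sauggp'
Result: Gvjpz Tmj Rcykp Sauggp


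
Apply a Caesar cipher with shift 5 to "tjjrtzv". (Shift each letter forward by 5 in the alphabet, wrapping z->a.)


Input: 'tjjrtzv', shift = 5
Operation: for each letter, (position + 5) mod 26
Mapping: 't'(19+5=24)->'y', 'j'(9+5=14)->'o', 'j'(9+5=14)->'o', 'r'(17+5=22)->'w', 't'(19+5=24)->'y', 'z'(25+5=30, 30 mod 26=4)->'e', 'v'(21+5=26, 26 mod 26=0)->'a'
Result: yoowyea


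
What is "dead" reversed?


Input string: 'dead'
Operation: reverse character order
Original order: 'd' -> 'e' -> 'a' -> 'd'
Reversed order: 'd' -> 'a' -> 'e' -> 'd'
Result: daed


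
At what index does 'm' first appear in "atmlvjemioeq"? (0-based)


Input string: 'atmlvjemioeq'
Target: 'm'
Scanning left to right: s[0]='a', s[1]='t', s[2]='m'
First match at index: 2


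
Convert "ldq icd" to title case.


Input string: 'ldq icd'
Operation: capitalize first letter of each word
Word transformations: 'ldq'->'Ldq', 'icd'->'Icd'
Result: Ldq Icd


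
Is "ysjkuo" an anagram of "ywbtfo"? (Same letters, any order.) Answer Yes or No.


String 1: 'ywbtfo' -> sorted: 'bfotwy'
String 2: 'ysjkuo' -> sorted: 'jkosuy'
Compare sorted forms: 'bfotwy' != 'jkosuy'
Anagram: No


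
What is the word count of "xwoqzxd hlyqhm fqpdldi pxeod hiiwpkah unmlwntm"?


Input string: 'xwoqzxd hlyqhm fqpdldi pxeod hiiwpkah unmlwntm'
Operation: split by spaces
Words found: 'xwoqzxd', 'hlyqhm', 'fqpdldi', 'pxeod', 'hiiwpkah', 'unmlwntm'
Word count: 6


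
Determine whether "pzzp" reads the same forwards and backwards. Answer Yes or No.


Input string: 'pzzp'
Reversed: 'pzzp'
Compare pairs: s[0]='p' vs s[3]='p' (match), s[1]='z' vs s[2]='z' (match)
Palindrome: Yes


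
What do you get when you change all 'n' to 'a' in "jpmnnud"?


Input string: 'jpmnnud'
Operation: replace 'n' with 'a'
Positions of 'n': 3, 4
After replacement: jpmaaud


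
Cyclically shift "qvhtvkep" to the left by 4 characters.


Input: 'qvhtvkep', shift = 4
Operation: split at index 4 and swap parts
Front part s[0:4] = 'qvht'
Back part s[4:] = 'vkep'
Rotated = back + front = 'vkep' + 'qvht'
Result: vkepqvht


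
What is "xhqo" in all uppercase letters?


Input string: 'xhqo'
Operation: convert each letter to uppercase
Mapping: 'x'->'X', 'h'->'H', 'q'->'Q', 'o'->'O'
Result: XHQO


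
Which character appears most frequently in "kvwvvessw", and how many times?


Input: 'kvwvvessw'
Operation: tally each character
Counts: 'e':1, 'k':1, 's':2, 'v':3, 'w':2
Maximum: 'v' appears 3 times


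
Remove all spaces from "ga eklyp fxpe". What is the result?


Input string: 'ga eklyp fxpe'
Operation: remove all spaces
Words: 'ga', 'eklyp', 'fxpe'
Join without spaces: gaeklypfxpe


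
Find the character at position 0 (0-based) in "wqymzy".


Input string: 'wqymzy'
Operation: get character at index 0
Index mapping: s[0]='w'
Result: 'w'


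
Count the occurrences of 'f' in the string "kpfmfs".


Input string: 'kpfmfs'
Target character: 'f'
Scan each position: s[2]='f', s[4]='f'
Matches found at indices: 2, 4
Total: 2


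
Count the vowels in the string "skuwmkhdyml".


Input string: 'skuwmkhdyml'
Operation: count vowels (a, e, i, o, u)
Scan: s[0]='s', s[1]='k', s[2]='u' (vowel), s[3]='w', s[4]='m', s[5]='k', s[6]='h', s[7]='d', s[8]='y', s[9]='m', s[10]='l'
Vowels found: 1
Result: 1


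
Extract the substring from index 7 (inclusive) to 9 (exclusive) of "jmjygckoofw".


Input string: 'jmjygckoofw'
Operation: slice [7:9]
Extract characters: s[7]='o', s[8]='o'
Result: oo


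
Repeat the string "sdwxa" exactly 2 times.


Input string: 'sdwxa'
Operation: repeat 2 times
Concatenation: 'sdwxa' + 'sdwxa'
Result: sdwxasdwxa


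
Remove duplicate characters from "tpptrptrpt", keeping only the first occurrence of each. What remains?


Input: 'tpptrptrpt'
Operation: keep first occurrence of each character
Scan: s[0]='t' new -> keep; s[1]='p' new -> keep; s[2]='p' seen -> skip; s[3]='t' seen -> skip; s[4]='r' new -> keep; s[5]='p' seen -> skip; s[6]='t' seen -> skip; s[7]='r' seen -> skip; s[8]='p' seen -> skip; s[9]='t' seen -> skip
Result: tpr


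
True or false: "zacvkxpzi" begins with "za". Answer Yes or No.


Input string: 'zacvkxpzi'
Prefix to check: 'za'
First 2 characters of input: 'za'
Match: True
Result: Yes


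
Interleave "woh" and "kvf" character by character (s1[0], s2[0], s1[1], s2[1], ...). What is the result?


String 1: 'woh'
String 2: 'kvf'
Operation: alternate characters
Pairs: 'w'+'k', 'o'+'v', 'h'+'f'
Result: wkovhf


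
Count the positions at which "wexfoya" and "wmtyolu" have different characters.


String 1: 'wexfoya'
String 2: 'wmtyolu'
Compare each position: pos 0: 'w'=='w', pos 1: 'e'!='m', pos 2: 'x'!='t', pos 3: 'f'!='y', pos 4: 'o'=='o', pos 5: 'y'!='l', pos 6: 'a'!='u'
Differing positions: 5
Hamming distance: 5


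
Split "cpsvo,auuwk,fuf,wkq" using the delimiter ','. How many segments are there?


Input string: 'cpsvo,auuwk,fuf,wkq'
Delimiter: ','
Split result: 'cpsvo', 'auuwk', 'fuf', 'wkq'
Number of parts: 4


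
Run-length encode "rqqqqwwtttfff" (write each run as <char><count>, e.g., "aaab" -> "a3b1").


Input: 'rqqqqwwtttfff'
Operation: identify consecutive runs
Runs: 'r' -> r1, 'qqqq' -> q4, 'ww' -> w2, 'ttt' -> t3, 'fff' -> f3
Encoded: r1q4w2t3f3


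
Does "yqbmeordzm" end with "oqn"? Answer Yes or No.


Input string: 'yqbmeordzm'
Suffix to check: 'oqn'
Last 3 characters of input: 'dzm'
Match: False
Result: No


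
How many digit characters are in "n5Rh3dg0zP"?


Input string: 'n5Rh3dg0zP'
Operation: count digit characters (0-9)
Scan: 'n', '5'(digit), 'R', 'h', '3'(digit), 'd', 'g', '0'(digit), 'z', 'P'
Digits found: 3
Result: 3


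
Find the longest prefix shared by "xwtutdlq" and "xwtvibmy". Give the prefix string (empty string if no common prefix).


String 1: 'xwtutdlq'
String 2: 'xwtvibmy'
Compare position by position:
pos 0: 'x' vs 'x' match
pos 1: 'w' vs 'w' match
pos 2: 't' vs 't' match
pos 3: 'u' vs 'v' differ -> stop
Longest common prefix: "xwt" (length 3)


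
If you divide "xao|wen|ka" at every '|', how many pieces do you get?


Input string: 'xao|wen|ka'
Delimiter: '|'
Split result: 'xao', 'wen', 'ka'
Number of parts: 3


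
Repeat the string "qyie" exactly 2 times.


Input string: 'qyie'
Operation: repeat 2 times
Concatenation: 'qyie' + 'qyie'
Result: qyieqyie


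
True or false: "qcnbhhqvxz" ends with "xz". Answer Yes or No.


Input string: 'qcnbhhqvxz'
Suffix to check: 'xz'
Last 2 characters of input: 'xz'
Match: True
Result: Yes


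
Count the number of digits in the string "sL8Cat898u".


Input string: 'sL8Cat898u'
Operation: count digit characters (0-9)
Scan: 's', 'L', '8'(digit), 'C', 'a', 't', '8'(digit), '9'(digit), '8'(digit), 'u'
Digits found: 4
Result: 4


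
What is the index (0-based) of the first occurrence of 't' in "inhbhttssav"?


Input string: 'inhbhttssav'
Target: 't'
Scanning left to right: s[0]='i', s[1]='n', s[2]='h', s[3]='b', s[4]='h', s[5]='t'
First match at index: 5


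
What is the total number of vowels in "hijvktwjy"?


Input string: 'hijvktwjy'
Operation: count vowels (a, e, i, o, u)
Scan: s[0]='h', s[1]='i' (vowel), s[2]='j', s[3]='v', s[4]='k', s[5]='t', s[6]='w', s[7]='j', s[8]='y'
Vowels found: 1
Result: 1


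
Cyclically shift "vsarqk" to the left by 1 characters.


Input: 'vsarqk', shift = 1
Operation: split at index 1 and swap parts
Front part s[0:1] = 'v'
Back part s[1:] = 'sarqk'
Rotated = back + front = 'sarqk' + 'v'
Result: sarqkv


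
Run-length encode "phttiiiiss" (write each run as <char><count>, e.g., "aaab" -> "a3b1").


Input: 'phttiiiiss'
Operation: identify consecutive runs
Runs: 'p' -> p1, 'h' -> h1, 'tt' -> t2, 'iiii' -> i4, 'ss' -> s2
Encoded: p1h1t2i4s2


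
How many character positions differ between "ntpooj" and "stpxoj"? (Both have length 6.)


String 1: 'ntpooj'
String 2: 'stpxoj'
Compare each position: pos 0: 'n'!='s', pos 1: 't'=='t', pos 2: 'p'=='p', pos 3: 'o'!='x', pos 4: 'o'=='o', pos 5: 'j'=='j'
Differing positions: 2
Hamming distance: 2


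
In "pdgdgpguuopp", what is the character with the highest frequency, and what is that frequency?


Input: 'pdgdgpguuopp'
Operation: tally each character
Counts: 'd':2, 'g':3, 'o':1, 'p':4, 'u':2
Maximum: 'p' appears 4 times


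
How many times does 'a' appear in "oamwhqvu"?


Input string: 'oamwhqvu'
Target character: 'a'
Scan each position: s[1]='a'
Matches found at indices: 1
Total: 1


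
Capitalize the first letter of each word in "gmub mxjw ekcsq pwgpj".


Input string: 'gmub mxjw ekcsq pwgpj'
Operation: capitalize first letter of each word
Word transformations: 'gmub'->'Gmub', 'mxjw'->'Mxjw', 'ekcsq'->'Ekcsq', 'pwgpj'->'Pwgpj'
Result: Gmub Mxjw Ekcsq Pwgpj


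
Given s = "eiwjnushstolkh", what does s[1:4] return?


Input string: 'eiwjnushstolkh'
Operation: slice [1:4]
Extract characters: s[1]='i', s[2]='w', s[3]='j'
Result: iwj


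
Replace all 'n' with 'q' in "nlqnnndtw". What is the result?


Input string: 'nlqnnndtw'
Operation: replace 'n' with 'q'
Positions of 'n': 0, 3, 4, 5
After replacement: qlqqqqdtw


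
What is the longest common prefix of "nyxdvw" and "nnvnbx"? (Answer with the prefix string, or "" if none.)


String 1: 'nyxdvw'
String 2: 'nnvnbx'
Compare position by position:
pos 0: 'n' vs 'n' match
pos 1: 'y' vs 'n' differ -> stop
Longest common prefix: "n" (length 1)


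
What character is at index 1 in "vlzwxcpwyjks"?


Input string: 'vlzwxcpwyjks'
Operation: get character at index 1
Index mapping: s[0]='v', s[1]='l'
Result: 'l'


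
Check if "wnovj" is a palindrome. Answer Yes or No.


Input string: 'wnovj'
Reversed: 'jvonw'
Compare pairs: s[0]='w' vs s[4]='j' (mismatch), s[1]='n' vs s[3]='v' (mismatch)
Palindrome: No


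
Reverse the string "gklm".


Input string: 'gklm'
Operation: reverse character order
Original order: 'g' -> 'k' -> 'l' -> 'm'
Reversed order: 'm' -> 'l' -> 'k' -> 'g'
Result: mlkg


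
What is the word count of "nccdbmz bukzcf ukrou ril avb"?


Input string: 'nccdbmz bukzcf ukrou ril avb'
Operation: split by spaces
Words found: 'nccdbmz', 'bukzcf', 'ukrou', 'ril', 'avb'
Word count: 5


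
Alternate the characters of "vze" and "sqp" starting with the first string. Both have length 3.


String 1: 'vze'
String 2: 'sqp'
Operation: alternate characters
Pairs: 'v'+'s', 'z'+'q', 'e'+'p'
Result: vszqep


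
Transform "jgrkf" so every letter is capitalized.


Input string: 'jgrkf'
Operation: convert each letter to uppercase
Mapping: 'j'->'J', 'g'->'G', 'r'->'R', 'k'->'K', 'f'->'F'
Result: JGRKF


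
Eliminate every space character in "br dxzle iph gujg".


Input string: 'br dxzle iph gujg'
Operation: remove all spaces
Words: 'br', 'dxzle', 'iph', 'gujg'
Join without spaces: brdxzleiphgujg


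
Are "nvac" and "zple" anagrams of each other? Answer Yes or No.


String 1: 'nvac' -> sorted: 'acnv'
String 2: 'zple' -> sorted: 'elpz'
Compare sorted forms: 'acnv' != 'elpz'
Anagram: No


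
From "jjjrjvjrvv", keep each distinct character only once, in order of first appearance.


Input: 'jjjrjvjrvv'
Operation: keep first occurrence of each character
Scan: s[0]='j' new -> keep; s[1]='j' seen -> skip; s[2]='j' seen -> skip; s[3]='r' new -> keep; s[4]='j' seen -> skip; s[5]='v' new -> keep; s[6]='j' seen -> skip; s[7]='r' seen -> skip; s[8]='v' seen -> skip; s[9]='v' seen -> skip
Result: jrv


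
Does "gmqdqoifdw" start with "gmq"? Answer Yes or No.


Input string: 'gmqdqoifdw'
Prefix to check: 'gmq'
First 3 characters of input: 'gmq'
Match: True
Result: Yes


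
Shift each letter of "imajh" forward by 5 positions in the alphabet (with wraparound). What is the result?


Input: 'imajh', shift = 5
Operation: for each letter, (position + 5) mod 26
Mapping: 'i'(8+5=13)->'n', 'm'(12+5=17)->'r', 'a'(0+5=5)->'f', 'j'(9+5=14)->'o', 'h'(7+5=12)->'m'
Result: nrfom


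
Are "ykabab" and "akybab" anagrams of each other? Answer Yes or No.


String 1: 'ykabab' -> sorted: 'aabbky'
String 2: 'akybab' -> sorted: 'aabbky'
Compare sorted forms: 'aabbky' == 'aabbky'
Anagram: Yes


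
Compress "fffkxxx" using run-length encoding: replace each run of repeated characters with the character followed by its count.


Input: 'fffkxxx'
Operation: identify consecutive runs
Runs: 'fff' -> f3, 'k' -> k1, 'xxx' -> x3
Encoded: f3k1x3


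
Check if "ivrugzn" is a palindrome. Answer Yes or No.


Input string: 'ivrugzn'
Reversed: 'nzgurvi'
Compare pairs: s[0]='i' vs s[6]='n' (mismatch), s[1]='v' vs s[5]='z' (mismatch), s[2]='r' vs s[4]='g' (mismatch)
Palindrome: No


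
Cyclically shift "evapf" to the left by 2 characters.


Input: 'evapf', shift = 2
Operation: split at index 2 and swap parts
Front part s[0:2] = 'ev'
Back part s[2:] = 'apf'
Rotated = back + front = 'apf' + 'ev'
Result: apfev


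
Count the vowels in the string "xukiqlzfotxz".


Input string: 'xukiqlzfotxz'
Operation: count vowels (a, e, i, o, u)
Scan: s[0]='x', s[1]='u' (vowel), s[2]='k', s[3]='i' (vowel), s[4]='q', s[5]='l', s[6]='z', s[7]='f', s[8]='o' (vowel), s[9]='t', s[10]='x', s[11]='z'
Vowels found: 3
Result: 3


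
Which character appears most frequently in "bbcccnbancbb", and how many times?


Input: 'bbcccnbancbb'
Operation: tally each character
Counts: 'a':1, 'b':5, 'c':4, 'n':2
Maximum: 'b' appears 5 times


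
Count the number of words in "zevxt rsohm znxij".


Input string: 'zevxt rsohm znxij'
Operation: split by spaces
Words found: 'zevxt', 'rsohm', 'znxij'
Word count: 3


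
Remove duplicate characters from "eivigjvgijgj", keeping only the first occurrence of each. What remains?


Input: 'eivigjvgijgj'
Operation: keep first occurrence of each character
Scan: s[0]='e' new -> keep; s[1]='i' new -> keep; s[2]='v' new -> keep; s[3]='i' seen -> skip; s[4]='g' new -> keep; s[5]='j' new -> keep; s[6]='v' seen -> skip; s[7]='g' seen -> skip; s[8]='i' seen -> skip; s[9]='j' seen -> skip; s[10]='g' seen -> skip; s[11]='j' seen -> skip
Result: eivgj


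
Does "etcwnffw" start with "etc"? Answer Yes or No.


Input string: 'etcwnffw'
Prefix to check: 'etc'
First 3 characters of input: 'etc'
Match: True
Result: Yes


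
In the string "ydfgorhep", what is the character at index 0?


Input string: 'ydfgorhep'
Operation: get character at index 0
Index mapping: s[0]='y'
Result: 'y'


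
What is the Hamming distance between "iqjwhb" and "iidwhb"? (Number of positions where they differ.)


String 1: 'iqjwhb'
String 2: 'iidwhb'
Compare each position: pos 0: 'i'=='i', pos 1: 'q'!='i', pos 2: 'j'!='d', pos 3: 'w'=='w', pos 4: 'h'=='h', pos 5: 'b'=='b'
Differing positions: 2
Hamming distance: 2


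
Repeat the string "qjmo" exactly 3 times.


Input string: 'qjmo'
Operation: repeat 3 times
Concatenation: 'qjmo' + 'qjmo' + 'qjmo'
Result: qjmoqjmoqjmo


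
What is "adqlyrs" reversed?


Input string: 'adqlyrs'
Operation: reverse character order
Original order: 'a' -> 'd' -> 'q' -> 'l' -> 'y' -> 'r' -> 's'
Reversed order: 's' -> 'r' -> 'y' -> 'l' -> 'q' -> 'd' -> 'a'
Result: srylqda


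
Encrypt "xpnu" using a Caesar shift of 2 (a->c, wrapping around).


Input: 'xpnu', shift = 2
Operation: for each letter, (position + 2) mod 26
Mapping: 'x'(23+2=25)->'z', 'p'(15+2=17)->'r', 'n'(13+2=15)->'p', 'u'(20+2=22)->'w'
Result: zrpw


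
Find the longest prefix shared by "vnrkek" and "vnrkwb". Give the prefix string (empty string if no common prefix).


String 1: 'vnrkek'
String 2: 'vnrkwb'
Compare position by position:
pos 0: 'v' vs 'v' match
pos 1: 'n' vs 'n' match
pos 2: 'r' vs 'r' match
pos 3: 'k' vs 'k' match
pos 4: 'e' vs 'w' differ -> stop
Longest common prefix: "vnrk" (length 4)


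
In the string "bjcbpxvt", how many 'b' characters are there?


Input string: 'bjcbpxvt'
Target character: 'b'
Scan each position: s[0]='b', s[3]='b'
Matches found at indices: 0, 3
Total: 2


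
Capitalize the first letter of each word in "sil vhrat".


Input string: 'sil vhrat'
Operation: capitalize first letter of each word
Word transformations: 'sil'->'Sil', 'vhrat'->'Vhrat'
Result: Sil Vhrat


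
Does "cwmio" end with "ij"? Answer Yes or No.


Input string: 'cwmio'
Suffix to check: 'ij'
Last 2 characters of input: 'io'
Match: False
Result: No


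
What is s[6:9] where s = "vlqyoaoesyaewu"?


Input string: 'vlqyoaoesyaewu'
Operation: slice [6:9]
Extract characters: s[6]='o', s[7]='e', s[8]='s'
Result: oes


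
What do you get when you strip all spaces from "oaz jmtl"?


Input string: 'oaz jmtl'
Operation: remove all spaces
Words: 'oaz', 'jmtl'
Join without spaces: oazjmtl


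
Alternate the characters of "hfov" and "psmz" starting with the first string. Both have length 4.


String 1: 'hfov'
String 2: 'psmz'
Operation: alternate characters
Pairs: 'h'+'p', 'f'+'s', 'o'+'m', 'v'+'z'
Result: hpfsomvz


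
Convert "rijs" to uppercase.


Input string: 'rijs'
Operation: convert each letter to uppercase
Mapping: 'r'->'R', 'i'->'I', 'j'->'J', 's'->'S'
Result: RIJS


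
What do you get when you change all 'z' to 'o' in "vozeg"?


Input string: 'vozeg'
Operation: replace 'z' with 'o'
Positions of 'z': 2
After replacement: vooeg


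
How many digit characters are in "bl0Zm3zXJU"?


Input string: 'bl0Zm3zXJU'
Operation: count digit characters (0-9)
Scan: 'b', 'l', '0'(digit), 'Z', 'm', '3'(digit), 'z', 'X', 'J', 'U'
Digits found: 2
Result: 2


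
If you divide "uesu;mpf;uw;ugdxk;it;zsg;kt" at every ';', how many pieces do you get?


Input string: 'uesu;mpf;uw;ugdxk;it;zsg;kt'
Delimiter: ';'
Split result: 'uesu', 'mpf', 'uw', 'ugdxk', 'it', 'zsg', 'kt'
Number of parts: 7


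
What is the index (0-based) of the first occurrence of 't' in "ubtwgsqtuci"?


Input string: 'ubtwgsqtuci'
Target: 't'
Scanning left to right: s[0]='u', s[1]='b', s[2]='t'
First match at index: 2


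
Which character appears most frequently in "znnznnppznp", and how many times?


Input: 'znnznnppznp'
Operation: tally each character
Counts: 'n':5, 'p':3, 'z':3
Maximum: 'n' appears 5 times


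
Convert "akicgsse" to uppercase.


Input string: 'akicgsse'
Operation: convert each letter to uppercase
Mapping: 'a'->'A', 'k'->'K', 'i'->'I', 'c'->'C', 'g'->'G', 's'->'S', 's'->'S', 'e'->'E'
Result: AKICGSSE


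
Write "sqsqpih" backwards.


Input string: 'sqsqpih'
Operation: reverse character order
Original order: 's' -> 'q' -> 's' -> 'q' -> 'p' -> 'i' -> 'h'
Reversed order: 'h' -> 'i' -> 'p' -> 'q' -> 's' -> 'q' -> 's'
Result: hipqsqs


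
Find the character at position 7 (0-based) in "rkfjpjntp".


Input string: 'rkfjpjntp'
Operation: get character at index 7
Index mapping: s[0]='r', s[1]='k', s[2]='f', s[3]='j', s[4]='p', s[5]='j', s[6]='n', s[7]='t'
Result: 't'


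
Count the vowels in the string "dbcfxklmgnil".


Input string: 'dbcfxklmgnil'
Operation: count vowels (a, e, i, o, u)
Scan: s[0]='d', s[1]='b', s[2]='c', s[3]='f', s[4]='x', s[5]='k', s[6]='l', s[7]='m', s[8]='g', s[9]='n', s[10]='i' (vowel), s[11]='l'
Vowels found: 1
Result: 1


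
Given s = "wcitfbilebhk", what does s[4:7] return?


Input string: 'wcitfbilebhk'
Operation: slice [4:7]
Extract characters: s[4]='f', s[5]='b', s[6]='i'
Result: fbi


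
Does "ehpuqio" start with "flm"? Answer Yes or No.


Input string: 'ehpuqio'
Prefix to check: 'flm'
First 3 characters of input: 'ehp'
Match: False
Result: No


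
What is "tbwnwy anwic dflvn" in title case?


Input string: 'tbwnwy anwic dflvn'
Operation: capitalize first letter of each word
Word transformations: 'tbwnwy'->'Tbwnwy', 'anwic'->'Anwic', 'dflvn'->'Dflvn'
Result: Tbwnwy Anwic Dflvn


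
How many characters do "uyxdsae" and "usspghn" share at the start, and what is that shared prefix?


String 1: 'uyxdsae'
String 2: 'usspghn'
Compare position by position:
pos 0: 'u' vs 'u' match
pos 1: 'y' vs 's' differ -> stop
Longest common prefix: "u" (length 1)


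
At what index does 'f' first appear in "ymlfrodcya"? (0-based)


Input string: 'ymlfrodcya'
Target: 'f'
Scanning left to right: s[0]='y', s[1]='m', s[2]='l', s[3]='f'
First match at index: 3


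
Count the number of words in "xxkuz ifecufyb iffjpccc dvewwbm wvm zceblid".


Input string: 'xxkuz ifecufyb iffjpccc dvewwbm wvm zceblid'
Operation: split by spaces
Words found: 'xxkuz', 'ifecufyb', 'iffjpccc', 'dvewwbm', 'wvm', 'zceblid'
Word count: 6


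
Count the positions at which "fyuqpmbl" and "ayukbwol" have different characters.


String 1: 'fyuqpmbl'
String 2: 'ayukbwol'
Compare each position: pos 0: 'f'!='a', pos 1: 'y'=='y', pos 2: 'u'=='u', pos 3: 'q'!='k', pos 4: 'p'!='b', pos 5: 'm'!='w', pos 6: 'b'!='o', pos 7: 'l'=='l'
Differing positions: 5
Hamming distance: 5


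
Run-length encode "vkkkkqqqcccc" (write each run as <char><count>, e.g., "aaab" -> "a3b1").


Input: 'vkkkkqqqcccc'
Operation: identify consecutive runs
Runs: 'v' -> v1, 'kkkk' -> k4, 'qqq' -> q3, 'cccc' -> c4
Encoded: v1k4q3c4


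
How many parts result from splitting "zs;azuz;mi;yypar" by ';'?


Input string: 'zs;azuz;mi;yypar'
Delimiter: ';'
Split result: 'zs', 'azuz', 'mi', 'yypar'
Number of parts: 4


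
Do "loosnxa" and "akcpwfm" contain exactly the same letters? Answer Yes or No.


String 1: 'loosnxa' -> sorted: 'alnoosx'
String 2: 'akcpwfm' -> sorted: 'acfkmpw'
Compare sorted forms: 'alnoosx' != 'acfkmpw'
Anagram: No


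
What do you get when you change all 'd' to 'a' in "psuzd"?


Input string: 'psuzd'
Operation: replace 'd' with 'a'
Positions of 'd': 4
After replacement: psuza


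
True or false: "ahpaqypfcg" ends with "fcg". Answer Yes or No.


Input string: 'ahpaqypfcg'
Suffix to check: 'fcg'
Last 3 characters of input: 'fcg'
Match: True
Result: Yes


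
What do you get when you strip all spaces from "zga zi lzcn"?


Input string: 'zga zi lzcn'
Operation: remove all spaces
Words: 'zga', 'zi', 'lzcn'
Join without spaces: zgazilzcn


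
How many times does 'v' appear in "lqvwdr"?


Input string: 'lqvwdr'
Target character: 'v'
Scan each position: s[2]='v'
Matches found at indices: 2
Total: 1


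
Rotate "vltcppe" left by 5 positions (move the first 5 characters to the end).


Input: 'vltcppe', shift = 5
Operation: split at index 5 and swap parts
Front part s[0:5] = 'vltcp'
Back part s[5:] = 'pe'
Rotated = back + front = 'pe' + 'vltcp'
Result: pevltcp


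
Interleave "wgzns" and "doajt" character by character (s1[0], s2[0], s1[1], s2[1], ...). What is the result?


String 1: 'wgzns'
String 2: 'doajt'
Operation: alternate characters
Pairs: 'w'+'d', 'g'+'o', 'z'+'a', 'n'+'j', 's'+'t'
Result: wdgozanjst


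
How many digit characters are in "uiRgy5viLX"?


Input string: 'uiRgy5viLX'
Operation: count digit characters (0-9)
Scan: 'u', 'i', 'R', 'g', 'y', '5'(digit), 'v', 'i', 'L', 'X'
Digits found: 1
Result: 1


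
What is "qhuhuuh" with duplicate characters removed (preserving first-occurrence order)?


Input: 'qhuhuuh'
Operation: keep first occurrence of each character
Scan: s[0]='q' new -> keep; s[1]='h' new -> keep; s[2]='u' new -> keep; s[3]='h' seen -> skip; s[4]='u' seen -> skip; s[5]='u' seen -> skip; s[6]='h' seen -> skip
Result: qhu


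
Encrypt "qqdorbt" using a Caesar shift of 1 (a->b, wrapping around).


Input: 'qqdorbt', shift = 1
Operation: for each letter, (position + 1) mod 26
Mapping: 'q'(16+1=17)->'r', 'q'(16+1=17)->'r', 'd'(3+1=4)->'e', 'o'(14+1=15)->'p', 'r'(17+1=18)->'s', 'b'(1+1=2)->'c', 't'(19+1=20)->'u'
Result: rrepscu


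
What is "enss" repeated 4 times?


Input string: 'enss'
Operation: repeat 4 times
Concatenation: 'enss' + 'enss' + 'enss' + 'enss'
Result: enssenssenssenss


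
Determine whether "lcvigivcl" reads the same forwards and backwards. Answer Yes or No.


Input string: 'lcvigivcl'
Reversed: 'lcvigivcl'
Compare pairs: s[0]='l' vs s[8]='l' (match), s[1]='c' vs s[7]='c' (match), s[2]='v' vs s[6]='v' (match), s[3]='i' vs s[5]='i' (match)
Palindrome: Yes


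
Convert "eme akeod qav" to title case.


Input string: 'eme akeod qav'
Operation: capitalize first letter of each word
Word transformations: 'eme'->'Eme', 'akeod'->'Akeod', 'qav'->'Qav'
Result: Eme Akeod Qav


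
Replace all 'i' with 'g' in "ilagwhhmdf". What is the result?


Input string: 'ilagwhhmdf'
Operation: replace 'i' with 'g'
Positions of 'i': 0
After replacement: glagwhhmdf


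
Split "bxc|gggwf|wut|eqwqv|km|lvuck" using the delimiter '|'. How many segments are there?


Input string: 'bxc|gggwf|wut|eqwqv|km|lvuck'
Delimiter: '|'
Split result: 'bxc', 'gggwf', 'wut', 'eqwqv', 'km', 'lvuck'
Number of parts: 6


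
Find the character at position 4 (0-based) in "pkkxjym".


Input string: 'pkkxjym'
Operation: get character at index 4
Index mapping: s[0]='p', s[1]='k', s[2]='k', s[3]='x', s[4]='j'
Result: 'j'


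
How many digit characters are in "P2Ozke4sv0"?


Input string: 'P2Ozke4sv0'
Operation: count digit characters (0-9)
Scan: 'P', '2'(digit), 'O', 'z', 'k', 'e', '4'(digit), 's', 'v', '0'(digit)
Digits found: 3
Result: 3


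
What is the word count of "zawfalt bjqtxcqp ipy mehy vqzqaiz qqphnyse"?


Input string: 'zawfalt bjqtxcqp ipy mehy vqzqaiz qqphnyse'
Operation: split by spaces
Words found: 'zawfalt', 'bjqtxcqp', 'ipy', 'mehy', 'vqzqaiz', 'qqphnyse'
Word count: 6


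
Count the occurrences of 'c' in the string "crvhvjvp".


Input string: 'crvhvjvp'
Target character: 'c'
Scan each position: s[0]='c'
Matches found at indices: 0
Total: 1


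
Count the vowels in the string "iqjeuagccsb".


Input string: 'iqjeuagccsb'
Operation: count vowels (a, e, i, o, u)
Scan: s[0]='i' (vowel), s[1]='q', s[2]='j', s[3]='e' (vowel), s[4]='u' (vowel), s[5]='a' (vowel), s[6]='g', s[7]='c', s[8]='c', s[9]='s', s[10]='b'
Vowels found: 4
Result: 4


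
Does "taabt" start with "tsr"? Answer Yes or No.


Input string: 'taabt'
Prefix to check: 'tsr'
First 3 characters of input: 'taa'
Match: False
Result: No


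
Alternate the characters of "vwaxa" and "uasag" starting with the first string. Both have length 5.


String 1: 'vwaxa'
String 2: 'uasag'
Operation: alternate characters
Pairs: 'v'+'u', 'w'+'a', 'a'+'s', 'x'+'a', 'a'+'g'
Result: vuwaasxaag


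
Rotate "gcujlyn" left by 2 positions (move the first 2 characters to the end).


Input: 'gcujlyn', shift = 2
Operation: split at index 2 and swap parts
Front part s[0:2] = 'gc'
Back part s[2:] = 'ujlyn'
Rotated = back + front = 'ujlyn' + 'gc'
Result: ujlyngc


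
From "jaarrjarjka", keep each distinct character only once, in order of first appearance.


Input: 'jaarrjarjka'
Operation: keep first occurrence of each character
Scan: s[0]='j' new -> keep; s[1]='a' new -> keep; s[2]='a' seen -> skip; s[3]='r' new -> keep; s[4]='r' seen -> skip; s[5]='j' seen -> skip; s[6]='a' seen -> skip; s[7]='r' seen -> skip; s[8]='j' seen -> skip; s[9]='k' new -> keep; s[10]='a' seen -> skip
Result: jark


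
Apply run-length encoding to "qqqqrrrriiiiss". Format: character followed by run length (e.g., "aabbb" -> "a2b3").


Input: 'qqqqrrrriiiiss'
Operation: identify consecutive runs
Runs: 'qqqq' -> q4, 'rrrr' -> r4, 'iiii' -> i4, 'ss' -> s2
Encoded: q4r4i4s2


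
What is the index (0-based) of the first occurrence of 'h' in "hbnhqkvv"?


Input string: 'hbnhqkvv'
Target: 'h'
Scanning left to right: s[0]='h'
First match at index: 0


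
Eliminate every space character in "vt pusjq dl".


Input string: 'vt pusjq dl'
Operation: remove all spaces
Words: 'vt', 'pusjq', 'dl'
Join without spaces: vtpusjqdl


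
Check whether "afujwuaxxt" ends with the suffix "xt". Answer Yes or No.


Input string: 'afujwuaxxt'
Suffix to check: 'xt'
Last 2 characters of input: 'xt'
Match: True
Result: Yes


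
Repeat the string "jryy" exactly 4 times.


Input string: 'jryy'
Operation: repeat 4 times
Concatenation: 'jryy' + 'jryy' + 'jryy' + 'jryy'
Result: jryyjryyjryyjryy


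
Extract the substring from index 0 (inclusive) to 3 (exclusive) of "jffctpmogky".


Input string: 'jffctpmogky'
Operation: slice [0:3]
Extract characters: s[0]='j', s[1]='f', s[2]='f'
Result: jff


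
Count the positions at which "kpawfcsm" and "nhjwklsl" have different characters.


String 1: 'kpawfcsm'
String 2: 'nhjwklsl'
Compare each position: pos 0: 'k'!='n', pos 1: 'p'!='h', pos 2: 'a'!='j', pos 3: 'w'=='w', pos 4: 'f'!='k', pos 5: 'c'!='l', pos 6: 's'=='s', pos 7: 'm'!='l'
Differing positions: 6
Hamming distance: 6


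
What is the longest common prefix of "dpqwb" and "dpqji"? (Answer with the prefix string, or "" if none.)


String 1: 'dpqwb'
String 2: 'dpqji'
Compare position by position:
pos 0: 'd' vs 'd' match
pos 1: 'p' vs 'p' match
pos 2: 'q' vs 'q' match
pos 3: 'w' vs 'j' differ -> stop
Longest common prefix: "dpq" (length 3)


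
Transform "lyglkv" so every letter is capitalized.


Input string: 'lyglkv'
Operation: convert each letter to uppercase
Mapping: 'l'->'L', 'y'->'Y', 'g'->'G', 'l'->'L', 'k'->'K', 'v'->'V'
Result: LYGLKV


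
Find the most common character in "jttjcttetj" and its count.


Input: 'jttjcttetj'
Operation: tally each character
Counts: 'c':1, 'e':1, 'j':3, 't':5
Maximum: 't' appears 5 times


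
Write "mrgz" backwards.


Input string: 'mrgz'
Operation: reverse character order
Original order: 'm' -> 'r' -> 'g' -> 'z'
Reversed order: 'z' -> 'g' -> 'r' -> 'm'
Result: zgrm


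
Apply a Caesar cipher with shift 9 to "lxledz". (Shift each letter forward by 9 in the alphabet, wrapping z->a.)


Input: 'lxledz', shift = 9
Operation: for each letter, (position + 9) mod 26
Mapping: 'l'(11+9=20)->'u', 'x'(23+9=32, 32 mod 26=6)->'g', 'l'(11+9=20)->'u', 'e'(4+9=13)->'n', 'd'(3+9=12)->'m', 'z'(25+9=34, 34 mod 26=8)->'i'
Result: ugunmi


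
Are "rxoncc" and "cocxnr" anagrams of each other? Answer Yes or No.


String 1: 'rxoncc' -> sorted: 'ccnorx'
String 2: 'cocxnr' -> sorted: 'ccnorx'
Compare sorted forms: 'ccnorx' == 'ccnorx'
Anagram: Yes


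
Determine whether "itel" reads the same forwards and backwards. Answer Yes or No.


Input string: 'itel'
Reversed: 'leti'
Compare pairs: s[0]='i' vs s[3]='l' (mismatch), s[1]='t' vs s[2]='e' (mismatch)
Palindrome: No


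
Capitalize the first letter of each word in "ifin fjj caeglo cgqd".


Input string: 'ifin fjj caeglo cgqd'
Operation: capitalize first letter of each word
Word transformations: 'ifin'->'Ifin', 'fjj'->'Fjj', 'caeglo'->'Caeglo', 'cgqd'->'Cgqd'
Result: Ifin Fjj Caeglo Cgqd


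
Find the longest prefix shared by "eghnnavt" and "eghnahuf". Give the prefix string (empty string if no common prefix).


String 1: 'eghnnavt'
String 2: 'eghnahuf'
Compare position by position:
pos 0: 'e' vs 'e' match
pos 1: 'g' vs 'g' match
pos 2: 'h' vs 'h' match
pos 3: 'n' vs 'n' match
pos 4: 'n' vs 'a' differ -> stop
Longest common prefix: "eghn" (length 4)


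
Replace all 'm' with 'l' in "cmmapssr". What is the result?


Input string: 'cmmapssr'
Operation: replace 'm' with 'l'
Positions of 'm': 1, 2
After replacement: cllapssr


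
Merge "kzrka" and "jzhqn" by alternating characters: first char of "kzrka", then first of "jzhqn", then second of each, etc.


String 1: 'kzrka'
String 2: 'jzhqn'
Operation: alternate characters
Pairs: 'k'+'j', 'z'+'z', 'r'+'h', 'k'+'q', 'a'+'n'
Result: kjzzrhkqan


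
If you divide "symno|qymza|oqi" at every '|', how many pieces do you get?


Input string: 'symno|qymza|oqi'
Delimiter: '|'
Split result: 'symno', 'qymza', 'oqi'
Number of parts: 3


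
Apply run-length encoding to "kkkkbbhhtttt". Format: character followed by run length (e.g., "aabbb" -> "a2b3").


Input: 'kkkkbbhhtttt'
Operation: identify consecutive runs
Runs: 'kkkk' -> k4, 'bb' -> b2, 'hh' -> h2, 'tttt' -> t4
Encoded: k4b2h2t4


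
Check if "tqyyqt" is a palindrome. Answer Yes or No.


Input string: 'tqyyqt'
Reversed: 'tqyyqt'
Compare pairs: s[0]='t' vs s[5]='t' (match), s[1]='q' vs s[4]='q' (match), s[2]='y' vs s[3]='y' (match)
Palindrome: Yes


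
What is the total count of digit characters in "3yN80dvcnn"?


Input string: '3yN80dvcnn'
Operation: count digit characters (0-9)
Scan: '3'(digit), 'y', 'N', '8'(digit), '0'(digit), 'd', 'v', 'c', 'n', 'n'
Digits found: 3
Result: 3


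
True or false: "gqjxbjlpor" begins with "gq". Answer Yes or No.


Input string: 'gqjxbjlpor'
Prefix to check: 'gq'
First 2 characters of input: 'gq'
Match: True
Result: Yes


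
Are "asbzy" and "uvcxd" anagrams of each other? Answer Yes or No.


String 1: 'asbzy' -> sorted: 'absyz'
String 2: 'uvcxd' -> sorted: 'cduvx'
Compare sorted forms: 'absyz' != 'cduvx'
Anagram: No


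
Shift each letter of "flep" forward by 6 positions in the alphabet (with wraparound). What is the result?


Input: 'flep', shift = 6
Operation: for each letter, (position + 6) mod 26
Mapping: 'f'(5+6=11)->'l', 'l'(11+6=17)->'r', 'e'(4+6=10)->'k', 'p'(15+6=21)->'v'
Result: lrkv


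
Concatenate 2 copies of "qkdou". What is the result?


Input string: 'qkdou'
Operation: repeat 2 times
Concatenation: 'qkdou' + 'qkdou'
Result: qkdouqkdou


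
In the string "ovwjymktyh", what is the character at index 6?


Input string: 'ovwjymktyh'
Operation: get character at index 6
Index mapping: s[0]='o', s[1]='v', s[2]='w', s[3]='j', s[4]='y', s[5]='m', s[6]='k'
Result: 'k'


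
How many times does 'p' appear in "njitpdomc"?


Input string: 'njitpdomc'
Target character: 'p'
Scan each position: s[4]='p'
Matches found at indices: 4
Total: 1


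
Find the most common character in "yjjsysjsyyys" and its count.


Input: 'yjjsysjsyyys'
Operation: tally each character
Counts: 'j':3, 's':4, 'y':5
Maximum: 'y' appears 5 times


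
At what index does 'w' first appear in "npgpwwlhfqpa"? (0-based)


Input string: 'npgpwwlhfqpa'
Target: 'w'
Scanning left to right: s[0]='n', s[1]='p', s[2]='g', s[3]='p', s[4]='w'
First match at index: 4


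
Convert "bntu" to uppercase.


Input string: 'bntu'
Operation: convert each letter to uppercase
Mapping: 'b'->'B', 'n'->'N', 't'->'T', 'u'->'U'
Result: BNTU


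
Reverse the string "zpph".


Input string: 'zpph'
Operation: reverse character order
Original order: 'z' -> 'p' -> 'p' -> 'h'
Reversed order: 'h' -> 'p' -> 'p' -> 'z'
Result: hppz


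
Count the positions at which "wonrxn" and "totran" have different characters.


String 1: 'wonrxn'
String 2: 'totran'
Compare each position: pos 0: 'w'!='t', pos 1: 'o'=='o', pos 2: 'n'!='t', pos 3: 'r'=='r', pos 4: 'x'!='a', pos 5: 'n'=='n'
Differing positions: 3
Hamming distance: 3


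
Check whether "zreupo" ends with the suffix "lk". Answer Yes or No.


Input string: 'zreupo'
Suffix to check: 'lk'
Last 2 characters of input: 'po'
Match: False
Result: No


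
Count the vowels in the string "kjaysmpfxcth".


Input string: 'kjaysmpfxcth'
Operation: count vowels (a, e, i, o, u)
Scan: s[0]='k', s[1]='j', s[2]='a' (vowel), s[3]='y', s[4]='s', s[5]='m', s[6]='p', s[7]='f', s[8]='x', s[9]='c', s[10]='t', s[11]='h'
Vowels found: 1
Result: 1


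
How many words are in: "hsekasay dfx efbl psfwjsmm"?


Input string: 'hsekasay dfx efbl psfwjsmm'
Operation: split by spaces
Words found: 'hsekasay', 'dfx', 'efbl', 'psfwjsmm'
Word count: 4


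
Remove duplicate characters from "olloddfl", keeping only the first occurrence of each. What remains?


Input: 'olloddfl'
Operation: keep first occurrence of each character
Scan: s[0]='o' new -> keep; s[1]='l' new -> keep; s[2]='l' seen -> skip; s[3]='o' seen -> skip; s[4]='d' new -> keep; s[5]='d' seen -> skip; s[6]='f' new -> keep; s[7]='l' seen -> skip
Result: oldf


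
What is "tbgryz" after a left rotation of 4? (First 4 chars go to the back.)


Input: 'tbgryz', shift = 4
Operation: split at index 4 and swap parts
Front part s[0:4] = 'tbgr'
Back part s[4:] = 'yz'
Rotated = back + front = 'yz' + 'tbgr'
Result: yztbgr


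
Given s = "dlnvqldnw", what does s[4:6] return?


Input string: 'dlnvqldnw'
Operation: slice [4:6]
Extract characters: s[4]='q', s[5]='l'
Result: ql


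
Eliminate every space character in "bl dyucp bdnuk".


Input string: 'bl dyucp bdnuk'
Operation: remove all spaces
Words: 'bl', 'dyucp', 'bdnuk'
Join without spaces: bldyucpbdnuk


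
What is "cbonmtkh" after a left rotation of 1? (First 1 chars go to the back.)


Input: 'cbonmtkh', shift = 1
Operation: split at index 1 and swap parts
Front part s[0:1] = 'c'
Back part s[1:] = 'bonmtkh'
Rotated = back + front = 'bonmtkh' + 'c'
Result: bonmtkhc


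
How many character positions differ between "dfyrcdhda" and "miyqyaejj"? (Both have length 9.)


String 1: 'dfyrcdhda'
String 2: 'miyqyaejj'
Compare each position: pos 0: 'd'!='m', pos 1: 'f'!='i', pos 2: 'y'=='y', pos 3: 'r'!='q', pos 4: 'c'!='y', pos 5: 'd'!='a', pos 6: 'h'!='e', pos 7: 'd'!='j', pos 8: 'a'!='j'
Differing positions: 8
Hamming distance: 8


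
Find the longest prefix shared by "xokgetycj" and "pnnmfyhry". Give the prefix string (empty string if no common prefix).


String 1: 'xokgetycj'
String 2: 'pnnmfyhry'
Compare position by position:
pos 0: 'x' vs 'p' differ -> stop
Longest common prefix: "" (length 0)


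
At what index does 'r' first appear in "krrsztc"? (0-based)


Input string: 'krrsztc'
Target: 'r'
Scanning left to right: s[0]='k', s[1]='r'
First match at index: 1


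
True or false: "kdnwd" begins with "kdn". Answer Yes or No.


Input string: 'kdnwd'
Prefix to check: 'kdn'
First 3 characters of input: 'kdn'
Match: True
Result: Yes


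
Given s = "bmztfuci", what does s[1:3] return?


Input string: 'bmztfuci'
Operation: slice [1:3]
Extract characters: s[1]='m', s[2]='z'
Result: mz


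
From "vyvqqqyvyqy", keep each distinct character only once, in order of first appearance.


Input: 'vyvqqqyvyqy'
Operation: keep first occurrence of each character
Scan: s[0]='v' new -> keep; s[1]='y' new -> keep; s[2]='v' seen -> skip; s[3]='q' new -> keep; s[4]='q' seen -> skip; s[5]='q' seen -> skip; s[6]='y' seen -> skip; s[7]='v' seen -> skip; s[8]='y' seen -> skip; s[9]='q' seen -> skip; s[10]='y' seen -> skip
Result: vyq


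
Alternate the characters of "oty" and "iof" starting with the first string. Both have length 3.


String 1: 'oty'
String 2: 'iof'
Operation: alternate characters
Pairs: 'o'+'i', 't'+'o', 'y'+'f'
Result: oitoyf
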